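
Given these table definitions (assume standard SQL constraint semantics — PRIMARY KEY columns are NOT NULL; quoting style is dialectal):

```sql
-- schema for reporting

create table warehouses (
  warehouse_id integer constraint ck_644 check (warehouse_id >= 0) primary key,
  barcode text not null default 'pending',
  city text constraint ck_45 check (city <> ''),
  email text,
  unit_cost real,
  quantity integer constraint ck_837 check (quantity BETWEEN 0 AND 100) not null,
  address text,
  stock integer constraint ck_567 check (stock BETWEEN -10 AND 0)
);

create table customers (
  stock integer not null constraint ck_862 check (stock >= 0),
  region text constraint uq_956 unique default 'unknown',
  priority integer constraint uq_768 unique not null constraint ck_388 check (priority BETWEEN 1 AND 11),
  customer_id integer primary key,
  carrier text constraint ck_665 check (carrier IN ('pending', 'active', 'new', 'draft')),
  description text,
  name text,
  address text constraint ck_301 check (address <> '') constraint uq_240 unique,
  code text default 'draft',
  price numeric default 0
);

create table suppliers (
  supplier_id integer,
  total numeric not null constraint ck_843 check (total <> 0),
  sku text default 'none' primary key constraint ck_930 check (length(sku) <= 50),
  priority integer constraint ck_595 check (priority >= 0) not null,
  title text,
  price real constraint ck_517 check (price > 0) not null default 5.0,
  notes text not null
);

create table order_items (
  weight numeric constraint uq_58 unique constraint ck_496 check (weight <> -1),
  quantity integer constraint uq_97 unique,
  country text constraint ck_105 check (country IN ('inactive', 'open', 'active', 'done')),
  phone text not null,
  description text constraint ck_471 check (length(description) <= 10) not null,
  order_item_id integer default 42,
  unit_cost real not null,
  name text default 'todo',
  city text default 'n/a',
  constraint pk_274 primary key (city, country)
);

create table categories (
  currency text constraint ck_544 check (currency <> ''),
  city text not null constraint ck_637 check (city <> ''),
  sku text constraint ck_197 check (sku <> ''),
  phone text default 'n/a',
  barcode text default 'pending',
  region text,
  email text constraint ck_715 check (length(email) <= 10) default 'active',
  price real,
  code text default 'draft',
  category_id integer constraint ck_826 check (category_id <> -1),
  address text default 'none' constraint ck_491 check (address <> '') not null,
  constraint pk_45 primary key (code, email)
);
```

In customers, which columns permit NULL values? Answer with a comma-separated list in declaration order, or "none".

region, carrier, description, name, address, code, price

- stock: declared NOT NULL → not nullable.
- region: UNIQUE does not imply NOT NULL → nullable.
- priority: declared NOT NULL → not nullable.
- customer_id: part of the PRIMARY KEY, which implies NOT NULL → not nullable.
- carrier: CHECK does not forbid NULL (a CHECK constraint passes when its expression is NULL) → nullable.
- description: no NOT NULL constraint applies → nullable.
- name: no NOT NULL constraint applies → nullable.
- address: CHECK does not forbid NULL (a CHECK constraint passes when its expression is NULL) → nullable.
- code: DEFAULT only fills an omitted column; an explicit NULL is still allowed → nullable.
- price: DEFAULT only fills an omitted column; an explicit NULL is still allowed → nullable.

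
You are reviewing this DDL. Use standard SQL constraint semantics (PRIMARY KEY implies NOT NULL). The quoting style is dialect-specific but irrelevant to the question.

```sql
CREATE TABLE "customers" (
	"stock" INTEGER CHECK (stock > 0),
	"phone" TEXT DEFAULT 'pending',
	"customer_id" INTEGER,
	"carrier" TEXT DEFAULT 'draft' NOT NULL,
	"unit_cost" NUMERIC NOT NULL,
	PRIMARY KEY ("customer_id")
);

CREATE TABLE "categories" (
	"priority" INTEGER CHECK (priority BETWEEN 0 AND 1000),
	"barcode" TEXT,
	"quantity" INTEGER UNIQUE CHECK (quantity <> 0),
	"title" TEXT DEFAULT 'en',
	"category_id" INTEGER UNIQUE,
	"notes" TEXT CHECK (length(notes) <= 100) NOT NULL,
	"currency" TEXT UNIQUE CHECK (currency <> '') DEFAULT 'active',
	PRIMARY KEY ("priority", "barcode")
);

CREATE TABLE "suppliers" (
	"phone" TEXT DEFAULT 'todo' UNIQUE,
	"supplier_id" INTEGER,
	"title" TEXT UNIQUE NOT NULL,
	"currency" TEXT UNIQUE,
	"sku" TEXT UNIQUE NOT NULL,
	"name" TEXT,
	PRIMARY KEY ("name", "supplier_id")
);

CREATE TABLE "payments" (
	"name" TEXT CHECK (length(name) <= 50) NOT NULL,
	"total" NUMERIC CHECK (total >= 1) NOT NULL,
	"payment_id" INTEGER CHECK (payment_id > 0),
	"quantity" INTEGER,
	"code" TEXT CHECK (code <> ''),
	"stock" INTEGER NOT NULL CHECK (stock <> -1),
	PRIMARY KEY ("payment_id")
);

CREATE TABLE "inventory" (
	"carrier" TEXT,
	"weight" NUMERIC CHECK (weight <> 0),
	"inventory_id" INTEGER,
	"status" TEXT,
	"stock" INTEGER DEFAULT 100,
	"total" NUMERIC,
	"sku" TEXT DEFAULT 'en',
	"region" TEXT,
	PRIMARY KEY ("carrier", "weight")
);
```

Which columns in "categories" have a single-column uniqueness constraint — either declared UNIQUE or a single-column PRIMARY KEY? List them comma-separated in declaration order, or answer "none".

quantity, category_id, currency

- priority: part of a composite PRIMARY KEY — only the tuple is unique, not this column on its own.
- barcode: part of a composite PRIMARY KEY — only the tuple is unique, not this column on its own.
- quantity: declared UNIQUE → unique.
- title: no UNIQUE or single-column PK constraint.
- category_id: declared UNIQUE → unique.
- notes: no UNIQUE or single-column PK constraint.
- currency: declared UNIQUE → unique.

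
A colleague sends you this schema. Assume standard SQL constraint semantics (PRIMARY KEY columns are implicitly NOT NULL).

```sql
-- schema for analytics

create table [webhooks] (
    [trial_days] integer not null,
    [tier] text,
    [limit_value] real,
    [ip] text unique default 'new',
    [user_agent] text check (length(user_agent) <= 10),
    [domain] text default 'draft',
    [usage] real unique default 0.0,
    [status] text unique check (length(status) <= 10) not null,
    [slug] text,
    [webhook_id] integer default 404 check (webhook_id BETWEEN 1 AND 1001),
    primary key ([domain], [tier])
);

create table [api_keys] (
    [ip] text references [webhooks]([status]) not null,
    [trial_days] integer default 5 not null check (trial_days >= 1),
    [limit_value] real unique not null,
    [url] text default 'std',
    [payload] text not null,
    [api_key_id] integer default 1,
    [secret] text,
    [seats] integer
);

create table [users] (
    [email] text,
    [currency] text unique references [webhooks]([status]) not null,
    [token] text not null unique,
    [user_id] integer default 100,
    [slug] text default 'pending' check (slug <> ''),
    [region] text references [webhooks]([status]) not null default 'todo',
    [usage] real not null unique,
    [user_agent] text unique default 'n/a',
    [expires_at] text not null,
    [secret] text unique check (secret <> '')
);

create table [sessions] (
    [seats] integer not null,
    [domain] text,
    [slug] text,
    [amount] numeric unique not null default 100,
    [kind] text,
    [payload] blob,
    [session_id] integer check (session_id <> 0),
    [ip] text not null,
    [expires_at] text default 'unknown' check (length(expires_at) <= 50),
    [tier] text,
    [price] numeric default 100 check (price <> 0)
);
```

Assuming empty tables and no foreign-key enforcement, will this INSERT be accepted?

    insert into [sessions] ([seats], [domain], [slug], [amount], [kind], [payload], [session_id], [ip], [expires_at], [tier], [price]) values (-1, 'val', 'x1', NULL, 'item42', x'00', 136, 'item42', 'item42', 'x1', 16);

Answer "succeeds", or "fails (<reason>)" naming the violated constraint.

fails (NOT NULL on amount)

amount is explicitly set to NULL, but amount is declared NOT NULL.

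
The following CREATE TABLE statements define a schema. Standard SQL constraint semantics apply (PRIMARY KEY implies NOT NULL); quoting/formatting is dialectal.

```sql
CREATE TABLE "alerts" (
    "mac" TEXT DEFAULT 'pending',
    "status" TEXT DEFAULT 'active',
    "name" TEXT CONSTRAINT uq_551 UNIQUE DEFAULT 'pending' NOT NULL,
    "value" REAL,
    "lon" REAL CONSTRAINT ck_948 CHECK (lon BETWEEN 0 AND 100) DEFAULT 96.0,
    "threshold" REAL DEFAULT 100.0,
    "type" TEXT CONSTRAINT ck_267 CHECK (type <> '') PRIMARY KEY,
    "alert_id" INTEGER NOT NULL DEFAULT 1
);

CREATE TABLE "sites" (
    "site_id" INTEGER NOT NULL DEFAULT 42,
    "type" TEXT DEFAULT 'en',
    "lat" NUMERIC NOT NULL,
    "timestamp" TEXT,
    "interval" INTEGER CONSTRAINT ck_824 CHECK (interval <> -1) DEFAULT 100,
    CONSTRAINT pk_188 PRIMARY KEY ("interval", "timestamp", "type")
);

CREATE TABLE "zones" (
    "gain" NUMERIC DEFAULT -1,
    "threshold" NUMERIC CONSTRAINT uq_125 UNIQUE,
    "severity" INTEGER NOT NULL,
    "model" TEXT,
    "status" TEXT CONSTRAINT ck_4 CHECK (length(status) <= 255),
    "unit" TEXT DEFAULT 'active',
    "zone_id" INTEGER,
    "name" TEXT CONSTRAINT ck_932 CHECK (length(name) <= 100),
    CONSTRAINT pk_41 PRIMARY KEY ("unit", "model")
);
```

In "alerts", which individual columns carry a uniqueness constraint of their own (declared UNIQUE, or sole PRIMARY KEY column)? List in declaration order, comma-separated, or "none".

name, type

- mac: no UNIQUE or single-column PK constraint.
- status: no UNIQUE or single-column PK constraint.
- name: declared UNIQUE → unique.
- value: no UNIQUE or single-column PK constraint.
- lon: no UNIQUE or single-column PK constraint.
- threshold: no UNIQUE or single-column PK constraint.
- type: single-column PRIMARY KEY → unique.
- alert_id: no UNIQUE or single-column PK constraint.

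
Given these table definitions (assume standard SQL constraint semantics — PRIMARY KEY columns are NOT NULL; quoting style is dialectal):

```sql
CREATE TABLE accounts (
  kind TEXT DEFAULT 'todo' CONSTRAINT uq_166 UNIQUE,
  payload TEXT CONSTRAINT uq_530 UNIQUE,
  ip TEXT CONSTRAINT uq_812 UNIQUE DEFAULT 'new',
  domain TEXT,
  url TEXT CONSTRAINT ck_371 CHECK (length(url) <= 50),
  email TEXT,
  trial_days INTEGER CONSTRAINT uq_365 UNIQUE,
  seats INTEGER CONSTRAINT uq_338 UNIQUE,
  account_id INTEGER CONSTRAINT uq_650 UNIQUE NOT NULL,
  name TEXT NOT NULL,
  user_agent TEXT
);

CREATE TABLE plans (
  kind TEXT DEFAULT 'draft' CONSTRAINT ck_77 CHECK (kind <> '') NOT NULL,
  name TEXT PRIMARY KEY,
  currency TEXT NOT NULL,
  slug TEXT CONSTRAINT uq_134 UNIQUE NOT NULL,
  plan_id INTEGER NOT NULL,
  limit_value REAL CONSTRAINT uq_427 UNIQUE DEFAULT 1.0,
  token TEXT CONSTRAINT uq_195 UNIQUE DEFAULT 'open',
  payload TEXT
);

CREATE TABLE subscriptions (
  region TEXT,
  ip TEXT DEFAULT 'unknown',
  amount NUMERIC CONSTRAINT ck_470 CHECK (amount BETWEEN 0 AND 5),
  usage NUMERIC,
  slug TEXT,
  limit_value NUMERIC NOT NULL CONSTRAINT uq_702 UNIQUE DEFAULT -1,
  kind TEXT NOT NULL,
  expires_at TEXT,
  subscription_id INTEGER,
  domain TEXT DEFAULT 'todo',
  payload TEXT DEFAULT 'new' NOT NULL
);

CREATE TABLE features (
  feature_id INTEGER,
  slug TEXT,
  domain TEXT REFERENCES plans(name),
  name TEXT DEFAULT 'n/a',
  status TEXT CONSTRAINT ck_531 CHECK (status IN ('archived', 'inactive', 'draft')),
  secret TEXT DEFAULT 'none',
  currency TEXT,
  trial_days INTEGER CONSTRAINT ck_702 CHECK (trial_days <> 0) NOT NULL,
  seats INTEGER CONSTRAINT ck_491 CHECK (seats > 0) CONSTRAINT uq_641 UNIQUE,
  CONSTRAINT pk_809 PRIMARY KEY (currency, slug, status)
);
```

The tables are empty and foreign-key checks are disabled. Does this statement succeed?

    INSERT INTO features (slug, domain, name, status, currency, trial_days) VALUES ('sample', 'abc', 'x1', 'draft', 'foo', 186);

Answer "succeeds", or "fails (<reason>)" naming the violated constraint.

NOT NULL columns: currency is supplied; slug is supplied; status is supplied; trial_days is supplied.
CHECK constraints: 'draft' satisfies (status IN ('archived', 'inactive', 'draft')); 186 satisfies (trial_days <> 0).
No constraint is violated.

succeeds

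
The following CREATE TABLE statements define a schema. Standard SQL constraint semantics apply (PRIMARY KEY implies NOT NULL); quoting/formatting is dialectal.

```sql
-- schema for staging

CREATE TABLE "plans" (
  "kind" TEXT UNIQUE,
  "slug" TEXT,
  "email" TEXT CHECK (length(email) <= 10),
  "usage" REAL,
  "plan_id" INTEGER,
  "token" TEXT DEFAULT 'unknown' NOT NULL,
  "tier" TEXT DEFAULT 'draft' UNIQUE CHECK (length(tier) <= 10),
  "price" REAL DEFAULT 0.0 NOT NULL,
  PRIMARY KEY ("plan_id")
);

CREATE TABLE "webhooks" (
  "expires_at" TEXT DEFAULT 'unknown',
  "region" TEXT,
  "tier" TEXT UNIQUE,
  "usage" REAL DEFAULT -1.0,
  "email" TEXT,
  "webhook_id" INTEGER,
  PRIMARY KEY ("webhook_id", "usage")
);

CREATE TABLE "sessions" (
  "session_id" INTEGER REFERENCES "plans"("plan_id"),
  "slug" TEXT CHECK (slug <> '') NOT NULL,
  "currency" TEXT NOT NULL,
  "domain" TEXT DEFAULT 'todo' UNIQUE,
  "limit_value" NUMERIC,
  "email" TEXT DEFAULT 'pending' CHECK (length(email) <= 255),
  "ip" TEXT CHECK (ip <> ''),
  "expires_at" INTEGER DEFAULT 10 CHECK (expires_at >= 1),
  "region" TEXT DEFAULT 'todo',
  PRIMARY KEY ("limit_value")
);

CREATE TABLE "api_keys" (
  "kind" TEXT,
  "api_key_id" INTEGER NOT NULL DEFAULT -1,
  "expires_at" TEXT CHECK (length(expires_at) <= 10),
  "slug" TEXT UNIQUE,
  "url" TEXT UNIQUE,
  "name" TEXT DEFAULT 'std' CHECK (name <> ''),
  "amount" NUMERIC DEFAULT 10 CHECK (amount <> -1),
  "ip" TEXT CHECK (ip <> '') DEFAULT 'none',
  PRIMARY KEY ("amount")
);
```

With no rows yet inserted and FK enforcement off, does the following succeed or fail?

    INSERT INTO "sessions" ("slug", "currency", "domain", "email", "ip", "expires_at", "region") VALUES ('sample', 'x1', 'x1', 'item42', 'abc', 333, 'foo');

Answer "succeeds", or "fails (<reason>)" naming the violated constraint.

fails (NOT NULL on limit_value)

limit_value is omitted from the column list and has no DEFAULT, so it would receive NULL.
But limit_value is part of the PRIMARY KEY (implied NOT NULL).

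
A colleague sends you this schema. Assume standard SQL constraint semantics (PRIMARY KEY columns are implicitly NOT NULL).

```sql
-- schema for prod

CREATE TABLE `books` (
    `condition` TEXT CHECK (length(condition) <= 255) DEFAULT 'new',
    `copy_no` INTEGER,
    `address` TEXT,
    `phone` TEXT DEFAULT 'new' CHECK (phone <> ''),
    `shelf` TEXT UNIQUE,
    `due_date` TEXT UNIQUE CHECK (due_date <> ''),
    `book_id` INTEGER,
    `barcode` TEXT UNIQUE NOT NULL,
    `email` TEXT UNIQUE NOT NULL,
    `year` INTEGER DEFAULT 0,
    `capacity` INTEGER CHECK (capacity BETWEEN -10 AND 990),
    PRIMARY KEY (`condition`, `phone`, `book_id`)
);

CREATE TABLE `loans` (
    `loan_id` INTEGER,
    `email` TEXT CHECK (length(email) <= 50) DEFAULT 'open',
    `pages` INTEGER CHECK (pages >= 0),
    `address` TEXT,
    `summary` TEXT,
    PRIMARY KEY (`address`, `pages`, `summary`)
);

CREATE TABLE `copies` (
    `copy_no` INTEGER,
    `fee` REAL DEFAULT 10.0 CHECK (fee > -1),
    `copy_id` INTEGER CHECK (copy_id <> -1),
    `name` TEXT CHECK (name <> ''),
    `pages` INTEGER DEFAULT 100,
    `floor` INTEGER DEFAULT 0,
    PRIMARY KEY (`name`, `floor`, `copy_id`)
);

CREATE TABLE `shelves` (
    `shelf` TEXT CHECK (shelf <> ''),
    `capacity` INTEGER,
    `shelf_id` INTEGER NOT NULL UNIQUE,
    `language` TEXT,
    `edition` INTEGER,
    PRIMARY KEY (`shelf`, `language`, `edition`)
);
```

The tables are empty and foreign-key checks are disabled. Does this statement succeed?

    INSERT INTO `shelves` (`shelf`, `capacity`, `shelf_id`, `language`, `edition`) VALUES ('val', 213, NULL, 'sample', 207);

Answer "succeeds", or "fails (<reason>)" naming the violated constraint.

fails (NOT NULL on shelf_id)

shelf_id is explicitly set to NULL, but shelf_id is declared NOT NULL.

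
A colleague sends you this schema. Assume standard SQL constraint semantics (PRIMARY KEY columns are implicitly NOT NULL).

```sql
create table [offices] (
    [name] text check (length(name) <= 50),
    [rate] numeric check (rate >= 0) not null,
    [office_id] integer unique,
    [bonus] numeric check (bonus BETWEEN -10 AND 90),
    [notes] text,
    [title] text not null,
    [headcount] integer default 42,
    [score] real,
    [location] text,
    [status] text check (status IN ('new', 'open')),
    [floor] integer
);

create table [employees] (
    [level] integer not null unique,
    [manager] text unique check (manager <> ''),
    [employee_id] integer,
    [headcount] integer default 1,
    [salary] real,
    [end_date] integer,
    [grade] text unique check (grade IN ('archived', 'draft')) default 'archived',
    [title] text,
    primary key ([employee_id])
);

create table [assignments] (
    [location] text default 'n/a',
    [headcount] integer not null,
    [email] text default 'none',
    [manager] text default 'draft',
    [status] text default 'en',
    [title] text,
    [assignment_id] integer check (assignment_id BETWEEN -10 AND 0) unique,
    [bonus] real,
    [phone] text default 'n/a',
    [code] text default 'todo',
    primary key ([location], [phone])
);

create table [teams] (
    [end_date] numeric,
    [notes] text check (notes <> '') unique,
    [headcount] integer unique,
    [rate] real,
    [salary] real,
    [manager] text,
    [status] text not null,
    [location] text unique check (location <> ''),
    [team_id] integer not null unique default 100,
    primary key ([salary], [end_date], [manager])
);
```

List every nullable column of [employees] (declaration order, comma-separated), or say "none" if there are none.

- level: declared NOT NULL → not nullable.
- manager: CHECK does not forbid NULL (a CHECK constraint passes when its expression is NULL) → nullable.
- employee_id: part of the PRIMARY KEY, which implies NOT NULL → not nullable.
- headcount: DEFAULT only fills an omitted column; an explicit NULL is still allowed → nullable.
- salary: no NOT NULL constraint applies → nullable.
- end_date: no NOT NULL constraint applies → nullable.
- grade: CHECK does not forbid NULL (a CHECK constraint passes when its expression is NULL) → nullable.
- title: no NOT NULL constraint applies → nullable.

manager, headcount, salary, end_date, grade, title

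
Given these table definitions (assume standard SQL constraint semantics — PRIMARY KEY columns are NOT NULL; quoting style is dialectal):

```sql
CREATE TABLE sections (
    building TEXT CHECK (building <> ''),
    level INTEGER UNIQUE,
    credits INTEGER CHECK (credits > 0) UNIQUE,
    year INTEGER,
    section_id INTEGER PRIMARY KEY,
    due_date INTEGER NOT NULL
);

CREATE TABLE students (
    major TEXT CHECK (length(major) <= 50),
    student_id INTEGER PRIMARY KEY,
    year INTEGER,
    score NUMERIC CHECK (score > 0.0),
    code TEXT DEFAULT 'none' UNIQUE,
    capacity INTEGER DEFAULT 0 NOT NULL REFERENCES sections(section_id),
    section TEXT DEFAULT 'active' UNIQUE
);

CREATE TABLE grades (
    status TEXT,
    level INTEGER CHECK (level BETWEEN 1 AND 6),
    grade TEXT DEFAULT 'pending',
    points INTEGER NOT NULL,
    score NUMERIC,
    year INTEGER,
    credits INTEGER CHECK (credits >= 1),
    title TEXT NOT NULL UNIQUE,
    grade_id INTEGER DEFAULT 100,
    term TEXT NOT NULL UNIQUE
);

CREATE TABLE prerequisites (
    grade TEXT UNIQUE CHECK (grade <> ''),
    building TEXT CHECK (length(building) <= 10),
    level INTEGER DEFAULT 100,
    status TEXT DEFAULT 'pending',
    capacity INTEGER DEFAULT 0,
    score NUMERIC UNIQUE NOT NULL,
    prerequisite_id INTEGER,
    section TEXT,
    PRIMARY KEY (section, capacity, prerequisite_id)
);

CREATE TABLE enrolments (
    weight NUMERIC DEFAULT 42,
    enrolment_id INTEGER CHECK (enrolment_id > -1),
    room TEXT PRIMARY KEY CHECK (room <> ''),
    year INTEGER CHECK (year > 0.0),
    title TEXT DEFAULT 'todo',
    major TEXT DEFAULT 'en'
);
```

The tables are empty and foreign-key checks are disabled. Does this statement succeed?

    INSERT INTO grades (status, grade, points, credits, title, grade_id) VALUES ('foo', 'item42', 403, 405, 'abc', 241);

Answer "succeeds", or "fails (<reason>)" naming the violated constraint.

fails (NOT NULL on term)

term is omitted from the column list and has no DEFAULT, so it would receive NULL.
But term is declared NOT NULL.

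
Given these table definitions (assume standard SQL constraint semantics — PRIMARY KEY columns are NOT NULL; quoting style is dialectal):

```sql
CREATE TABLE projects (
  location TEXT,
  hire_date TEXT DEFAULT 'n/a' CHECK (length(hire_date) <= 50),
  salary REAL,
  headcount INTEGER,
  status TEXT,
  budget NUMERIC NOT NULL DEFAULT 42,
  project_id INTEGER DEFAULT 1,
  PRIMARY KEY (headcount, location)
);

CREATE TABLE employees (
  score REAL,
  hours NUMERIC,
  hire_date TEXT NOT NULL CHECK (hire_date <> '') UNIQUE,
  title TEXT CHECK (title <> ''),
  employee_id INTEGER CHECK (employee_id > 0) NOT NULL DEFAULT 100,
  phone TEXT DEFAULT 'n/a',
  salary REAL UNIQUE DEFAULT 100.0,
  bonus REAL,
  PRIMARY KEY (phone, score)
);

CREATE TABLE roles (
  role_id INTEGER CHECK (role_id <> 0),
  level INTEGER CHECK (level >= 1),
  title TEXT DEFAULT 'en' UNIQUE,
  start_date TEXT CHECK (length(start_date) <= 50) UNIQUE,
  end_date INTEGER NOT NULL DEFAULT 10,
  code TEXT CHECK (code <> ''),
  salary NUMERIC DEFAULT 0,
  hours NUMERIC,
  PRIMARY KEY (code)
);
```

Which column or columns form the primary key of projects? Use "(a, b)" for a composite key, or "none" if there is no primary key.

(headcount, location)

A table-level PRIMARY KEY clause names 2 columns: headcount, location.
This is a composite key — the combination is unique, not each column individually.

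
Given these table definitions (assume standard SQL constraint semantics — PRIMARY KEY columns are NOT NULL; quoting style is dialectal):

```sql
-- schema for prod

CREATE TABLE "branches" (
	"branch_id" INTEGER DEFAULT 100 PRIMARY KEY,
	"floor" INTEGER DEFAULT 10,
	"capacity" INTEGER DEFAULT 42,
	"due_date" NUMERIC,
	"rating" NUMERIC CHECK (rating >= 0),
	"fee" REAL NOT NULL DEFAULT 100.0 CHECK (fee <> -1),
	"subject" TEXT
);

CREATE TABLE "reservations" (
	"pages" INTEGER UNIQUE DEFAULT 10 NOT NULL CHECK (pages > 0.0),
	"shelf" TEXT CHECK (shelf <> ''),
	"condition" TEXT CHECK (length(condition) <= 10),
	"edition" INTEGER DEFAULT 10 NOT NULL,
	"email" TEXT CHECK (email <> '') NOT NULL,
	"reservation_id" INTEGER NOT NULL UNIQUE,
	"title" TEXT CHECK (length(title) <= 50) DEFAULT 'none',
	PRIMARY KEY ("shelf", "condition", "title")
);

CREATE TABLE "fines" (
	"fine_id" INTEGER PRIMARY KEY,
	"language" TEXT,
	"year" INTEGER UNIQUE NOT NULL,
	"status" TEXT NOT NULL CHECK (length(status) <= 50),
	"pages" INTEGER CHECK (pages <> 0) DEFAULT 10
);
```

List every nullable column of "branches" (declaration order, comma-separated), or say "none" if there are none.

floor, capacity, due_date, rating, subject

- branch_id: part of the PRIMARY KEY, which implies NOT NULL → not nullable.
- floor: DEFAULT only fills an omitted column; an explicit NULL is still allowed → nullable.
- capacity: DEFAULT only fills an omitted column; an explicit NULL is still allowed → nullable.
- due_date: no NOT NULL constraint applies → nullable.
- rating: CHECK does not forbid NULL (a CHECK constraint passes when its expression is NULL) → nullable.
- fee: declared NOT NULL → not nullable.
- subject: no NOT NULL constraint applies → nullable.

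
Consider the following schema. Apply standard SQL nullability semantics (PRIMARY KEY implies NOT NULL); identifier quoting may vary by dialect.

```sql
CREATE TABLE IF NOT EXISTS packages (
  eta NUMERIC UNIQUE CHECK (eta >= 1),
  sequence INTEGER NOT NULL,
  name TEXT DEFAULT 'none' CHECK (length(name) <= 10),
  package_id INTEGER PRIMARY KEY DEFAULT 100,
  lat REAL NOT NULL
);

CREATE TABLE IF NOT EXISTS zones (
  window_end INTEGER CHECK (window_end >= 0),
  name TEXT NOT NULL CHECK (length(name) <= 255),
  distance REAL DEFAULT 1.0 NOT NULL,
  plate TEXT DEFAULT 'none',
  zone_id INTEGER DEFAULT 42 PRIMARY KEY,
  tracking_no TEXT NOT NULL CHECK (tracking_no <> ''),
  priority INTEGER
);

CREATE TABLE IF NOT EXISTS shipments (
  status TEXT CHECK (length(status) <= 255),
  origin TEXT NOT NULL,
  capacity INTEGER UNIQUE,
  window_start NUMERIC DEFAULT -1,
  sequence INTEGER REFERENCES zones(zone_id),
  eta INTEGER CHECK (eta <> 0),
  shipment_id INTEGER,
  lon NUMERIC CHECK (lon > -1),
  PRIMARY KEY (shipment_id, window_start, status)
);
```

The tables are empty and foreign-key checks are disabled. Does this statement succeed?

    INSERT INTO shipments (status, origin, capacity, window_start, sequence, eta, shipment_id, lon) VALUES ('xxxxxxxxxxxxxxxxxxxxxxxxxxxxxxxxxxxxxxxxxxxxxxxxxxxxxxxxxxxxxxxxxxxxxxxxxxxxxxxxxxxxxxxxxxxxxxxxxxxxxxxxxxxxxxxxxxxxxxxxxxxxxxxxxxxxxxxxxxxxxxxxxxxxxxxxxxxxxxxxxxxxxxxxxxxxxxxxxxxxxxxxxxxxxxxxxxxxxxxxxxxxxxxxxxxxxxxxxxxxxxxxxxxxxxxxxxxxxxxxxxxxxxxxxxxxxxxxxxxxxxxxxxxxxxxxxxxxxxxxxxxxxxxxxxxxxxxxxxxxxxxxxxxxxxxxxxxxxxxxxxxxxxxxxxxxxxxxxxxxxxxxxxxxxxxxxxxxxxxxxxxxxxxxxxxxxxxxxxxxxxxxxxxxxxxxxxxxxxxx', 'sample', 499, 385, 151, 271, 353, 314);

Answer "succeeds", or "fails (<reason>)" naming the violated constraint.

The value 'xxxxxxxxxxxxxxxxxxxxxxxxxxxxxxxxxxxxxxxxxxxxxxxxxxxxxxxxxxxxxxxxxxxxxxxxxxxxxxxxxxxxxxxxxxxxxxxxxxxxxxxxxxxxxxxxxxxxxxxxxxxxxxxxxxxxxxxxxxxxxxxxxxxxxxxxxxxxxxxxxxxxxxxxxxxxxxxxxxxxxxxxxxxxxxxxxxxxxxxxxxxxxxxxxxxxxxxxxxxxxxxxxxxxxxxxxxxxxxxxxxxxxxxxxxxxxxxxxxxxxxxxxxxxxxxxxxxxxxxxxxxxxxxxxxxxxxxxxxxxxxxxxxxxxxxxxxxxxxxxxxxxxxxxxxxxxxxxxxxxxxxxxxxxxxxxxxxxxxxxxxxxxxxxxxxxxxxxxxxxxxxxxxxxxxxxxxxxxxxx' for status violates CHECK (length(status) <= 255).

fails (CHECK on status)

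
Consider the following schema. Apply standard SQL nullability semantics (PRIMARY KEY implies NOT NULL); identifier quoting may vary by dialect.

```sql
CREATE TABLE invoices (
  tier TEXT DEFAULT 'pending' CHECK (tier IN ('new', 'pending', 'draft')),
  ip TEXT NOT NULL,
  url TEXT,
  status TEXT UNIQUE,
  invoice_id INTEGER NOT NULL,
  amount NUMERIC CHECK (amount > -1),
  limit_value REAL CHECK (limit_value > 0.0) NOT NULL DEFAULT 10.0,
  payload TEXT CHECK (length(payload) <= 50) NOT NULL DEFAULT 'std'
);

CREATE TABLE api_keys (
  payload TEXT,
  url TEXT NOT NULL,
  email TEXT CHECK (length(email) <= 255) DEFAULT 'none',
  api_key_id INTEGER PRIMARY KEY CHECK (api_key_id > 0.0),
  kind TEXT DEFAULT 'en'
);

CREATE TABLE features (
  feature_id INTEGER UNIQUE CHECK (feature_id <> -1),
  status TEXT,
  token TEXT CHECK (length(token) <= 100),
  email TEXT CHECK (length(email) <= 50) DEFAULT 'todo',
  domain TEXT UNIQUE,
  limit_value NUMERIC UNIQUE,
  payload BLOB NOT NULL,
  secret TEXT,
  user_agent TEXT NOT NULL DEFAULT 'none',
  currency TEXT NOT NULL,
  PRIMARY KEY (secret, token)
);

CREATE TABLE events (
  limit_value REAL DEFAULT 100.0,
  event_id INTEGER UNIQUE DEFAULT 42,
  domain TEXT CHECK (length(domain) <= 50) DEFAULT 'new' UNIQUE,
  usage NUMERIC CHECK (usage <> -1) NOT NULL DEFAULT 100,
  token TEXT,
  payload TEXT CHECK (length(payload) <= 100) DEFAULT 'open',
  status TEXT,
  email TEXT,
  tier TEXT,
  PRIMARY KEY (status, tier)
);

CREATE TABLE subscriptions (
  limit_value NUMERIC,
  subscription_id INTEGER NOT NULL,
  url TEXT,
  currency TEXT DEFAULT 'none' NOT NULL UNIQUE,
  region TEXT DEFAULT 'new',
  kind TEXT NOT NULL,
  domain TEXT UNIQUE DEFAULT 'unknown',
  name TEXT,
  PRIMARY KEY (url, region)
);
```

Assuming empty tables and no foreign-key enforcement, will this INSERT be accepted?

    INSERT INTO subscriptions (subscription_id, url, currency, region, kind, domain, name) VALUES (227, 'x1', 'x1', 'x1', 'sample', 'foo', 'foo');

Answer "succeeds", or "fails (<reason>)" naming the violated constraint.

NOT NULL columns: currency is supplied; kind is supplied; region is supplied; subscription_id is supplied; url is supplied.
No constraint is violated.

succeeds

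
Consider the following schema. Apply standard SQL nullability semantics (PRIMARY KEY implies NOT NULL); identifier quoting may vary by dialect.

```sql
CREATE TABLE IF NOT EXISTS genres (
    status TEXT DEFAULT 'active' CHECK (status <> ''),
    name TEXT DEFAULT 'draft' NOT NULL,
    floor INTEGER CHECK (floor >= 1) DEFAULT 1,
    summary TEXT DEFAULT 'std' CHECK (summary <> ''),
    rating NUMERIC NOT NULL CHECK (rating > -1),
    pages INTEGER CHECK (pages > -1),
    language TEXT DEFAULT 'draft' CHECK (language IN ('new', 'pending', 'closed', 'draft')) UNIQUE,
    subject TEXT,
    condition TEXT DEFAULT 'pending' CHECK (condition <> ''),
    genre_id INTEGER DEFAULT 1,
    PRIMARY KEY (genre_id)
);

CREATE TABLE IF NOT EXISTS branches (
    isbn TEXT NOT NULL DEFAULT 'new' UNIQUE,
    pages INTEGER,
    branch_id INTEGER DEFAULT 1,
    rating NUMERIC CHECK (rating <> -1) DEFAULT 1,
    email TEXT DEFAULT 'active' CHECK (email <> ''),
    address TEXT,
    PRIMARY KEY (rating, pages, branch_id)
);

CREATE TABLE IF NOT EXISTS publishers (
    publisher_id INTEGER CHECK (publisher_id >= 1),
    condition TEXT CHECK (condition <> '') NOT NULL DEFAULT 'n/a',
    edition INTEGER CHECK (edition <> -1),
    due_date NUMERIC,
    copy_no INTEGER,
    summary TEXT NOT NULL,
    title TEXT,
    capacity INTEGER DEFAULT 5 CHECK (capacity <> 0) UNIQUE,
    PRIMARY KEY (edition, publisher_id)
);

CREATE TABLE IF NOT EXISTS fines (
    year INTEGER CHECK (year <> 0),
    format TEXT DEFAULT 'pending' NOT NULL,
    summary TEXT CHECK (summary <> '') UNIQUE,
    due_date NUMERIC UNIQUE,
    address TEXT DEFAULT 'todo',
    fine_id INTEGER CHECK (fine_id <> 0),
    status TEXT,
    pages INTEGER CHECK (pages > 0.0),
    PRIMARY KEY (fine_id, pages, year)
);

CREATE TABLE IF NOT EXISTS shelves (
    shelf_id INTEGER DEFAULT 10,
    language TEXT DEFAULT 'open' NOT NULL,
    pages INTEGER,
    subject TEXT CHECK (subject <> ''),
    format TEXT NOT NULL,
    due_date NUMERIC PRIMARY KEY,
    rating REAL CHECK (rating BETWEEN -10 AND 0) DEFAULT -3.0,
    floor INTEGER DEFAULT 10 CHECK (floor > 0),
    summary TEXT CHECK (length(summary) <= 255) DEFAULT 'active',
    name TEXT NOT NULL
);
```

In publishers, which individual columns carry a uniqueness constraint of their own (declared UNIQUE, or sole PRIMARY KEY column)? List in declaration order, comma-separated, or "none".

- publisher_id: part of a composite PRIMARY KEY — only the tuple is unique, not this column on its own.
- condition: no UNIQUE or single-column PK constraint.
- edition: part of a composite PRIMARY KEY — only the tuple is unique, not this column on its own.
- due_date: no UNIQUE or single-column PK constraint.
- copy_no: no UNIQUE or single-column PK constraint.
- summary: no UNIQUE or single-column PK constraint.
- title: no UNIQUE or single-column PK constraint.
- capacity: declared UNIQUE → unique.

capacity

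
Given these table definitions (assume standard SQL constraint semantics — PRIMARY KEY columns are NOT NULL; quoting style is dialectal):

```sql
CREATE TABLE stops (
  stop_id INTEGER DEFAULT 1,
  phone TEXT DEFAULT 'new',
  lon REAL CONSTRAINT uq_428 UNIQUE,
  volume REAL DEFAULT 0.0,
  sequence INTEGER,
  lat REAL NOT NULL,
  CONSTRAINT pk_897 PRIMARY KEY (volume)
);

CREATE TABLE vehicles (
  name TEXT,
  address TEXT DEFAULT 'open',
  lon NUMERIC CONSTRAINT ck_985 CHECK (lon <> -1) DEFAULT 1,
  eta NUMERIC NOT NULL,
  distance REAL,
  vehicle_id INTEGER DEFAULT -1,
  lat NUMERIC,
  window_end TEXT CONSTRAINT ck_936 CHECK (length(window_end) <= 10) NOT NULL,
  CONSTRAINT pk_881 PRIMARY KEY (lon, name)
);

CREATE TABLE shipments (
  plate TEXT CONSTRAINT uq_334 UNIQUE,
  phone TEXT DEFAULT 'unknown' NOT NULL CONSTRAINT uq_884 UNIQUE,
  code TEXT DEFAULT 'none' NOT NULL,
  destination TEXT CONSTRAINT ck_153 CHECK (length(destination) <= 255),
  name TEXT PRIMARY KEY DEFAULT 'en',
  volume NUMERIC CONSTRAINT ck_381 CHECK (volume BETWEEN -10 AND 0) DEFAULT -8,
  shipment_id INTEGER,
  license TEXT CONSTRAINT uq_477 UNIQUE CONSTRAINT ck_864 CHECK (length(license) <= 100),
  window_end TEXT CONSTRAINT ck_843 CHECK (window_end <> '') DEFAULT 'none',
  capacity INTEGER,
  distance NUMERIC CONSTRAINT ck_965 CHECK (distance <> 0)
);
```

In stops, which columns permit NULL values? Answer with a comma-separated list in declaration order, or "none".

stop_id, phone, lon, sequence

- stop_id: DEFAULT only fills an omitted column; an explicit NULL is still allowed → nullable.
- phone: DEFAULT only fills an omitted column; an explicit NULL is still allowed → nullable.
- lon: UNIQUE does not imply NOT NULL → nullable.
- volume: part of the PRIMARY KEY, which implies NOT NULL → not nullable.
- sequence: no NOT NULL constraint applies → nullable.
- lat: declared NOT NULL → not nullable.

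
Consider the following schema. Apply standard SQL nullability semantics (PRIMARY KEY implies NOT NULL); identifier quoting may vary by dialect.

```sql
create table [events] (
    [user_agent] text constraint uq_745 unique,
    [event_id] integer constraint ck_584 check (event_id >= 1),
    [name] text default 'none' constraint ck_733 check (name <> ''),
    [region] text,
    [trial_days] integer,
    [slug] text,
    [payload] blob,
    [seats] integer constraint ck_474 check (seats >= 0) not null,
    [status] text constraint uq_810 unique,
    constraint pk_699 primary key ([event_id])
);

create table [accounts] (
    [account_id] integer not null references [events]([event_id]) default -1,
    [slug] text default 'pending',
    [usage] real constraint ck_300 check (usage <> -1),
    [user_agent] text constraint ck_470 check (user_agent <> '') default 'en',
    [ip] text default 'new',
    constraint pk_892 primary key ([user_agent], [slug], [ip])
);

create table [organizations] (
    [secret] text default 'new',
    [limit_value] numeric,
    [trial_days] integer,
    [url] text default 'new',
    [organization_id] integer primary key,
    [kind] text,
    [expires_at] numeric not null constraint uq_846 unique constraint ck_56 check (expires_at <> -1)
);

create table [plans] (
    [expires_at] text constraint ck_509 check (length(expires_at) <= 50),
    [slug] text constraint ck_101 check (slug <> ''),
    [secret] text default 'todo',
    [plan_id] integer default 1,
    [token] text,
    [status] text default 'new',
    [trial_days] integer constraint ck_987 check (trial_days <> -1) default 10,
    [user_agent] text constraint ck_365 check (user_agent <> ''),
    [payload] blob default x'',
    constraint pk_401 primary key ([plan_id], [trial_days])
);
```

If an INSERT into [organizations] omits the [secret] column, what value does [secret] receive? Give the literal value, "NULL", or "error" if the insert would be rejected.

secret has an explicit DEFAULT 'new'.
When the column is omitted from an INSERT, that default is used.

'new'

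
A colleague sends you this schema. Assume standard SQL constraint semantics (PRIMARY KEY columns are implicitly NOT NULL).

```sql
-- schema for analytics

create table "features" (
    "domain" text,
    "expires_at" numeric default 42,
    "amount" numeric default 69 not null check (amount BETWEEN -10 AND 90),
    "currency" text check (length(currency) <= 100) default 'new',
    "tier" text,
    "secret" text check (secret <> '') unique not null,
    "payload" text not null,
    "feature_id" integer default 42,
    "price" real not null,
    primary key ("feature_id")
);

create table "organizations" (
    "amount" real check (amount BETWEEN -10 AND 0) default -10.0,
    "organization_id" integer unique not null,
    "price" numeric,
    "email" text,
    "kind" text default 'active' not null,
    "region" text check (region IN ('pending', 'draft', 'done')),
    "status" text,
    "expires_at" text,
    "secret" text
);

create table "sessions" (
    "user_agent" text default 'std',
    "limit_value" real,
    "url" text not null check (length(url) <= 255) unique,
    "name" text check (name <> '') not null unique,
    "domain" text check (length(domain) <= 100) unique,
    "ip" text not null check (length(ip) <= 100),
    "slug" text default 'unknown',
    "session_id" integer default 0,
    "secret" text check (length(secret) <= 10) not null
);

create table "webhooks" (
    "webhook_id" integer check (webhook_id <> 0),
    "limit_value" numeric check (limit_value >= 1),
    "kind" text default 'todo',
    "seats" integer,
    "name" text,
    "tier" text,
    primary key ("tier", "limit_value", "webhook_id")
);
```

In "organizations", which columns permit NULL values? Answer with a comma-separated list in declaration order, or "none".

amount, price, email, region, status, expires_at, secret

- amount: CHECK does not forbid NULL (a CHECK constraint passes when its expression is NULL) → nullable.
- organization_id: declared NOT NULL → not nullable.
- price: no NOT NULL constraint applies → nullable.
- email: no NOT NULL constraint applies → nullable.
- kind: declared NOT NULL → not nullable.
- region: CHECK does not forbid NULL (a CHECK constraint passes when its expression is NULL) → nullable.
- status: no NOT NULL constraint applies → nullable.
- expires_at: no NOT NULL constraint applies → nullable.
- secret: no NOT NULL constraint applies → nullable.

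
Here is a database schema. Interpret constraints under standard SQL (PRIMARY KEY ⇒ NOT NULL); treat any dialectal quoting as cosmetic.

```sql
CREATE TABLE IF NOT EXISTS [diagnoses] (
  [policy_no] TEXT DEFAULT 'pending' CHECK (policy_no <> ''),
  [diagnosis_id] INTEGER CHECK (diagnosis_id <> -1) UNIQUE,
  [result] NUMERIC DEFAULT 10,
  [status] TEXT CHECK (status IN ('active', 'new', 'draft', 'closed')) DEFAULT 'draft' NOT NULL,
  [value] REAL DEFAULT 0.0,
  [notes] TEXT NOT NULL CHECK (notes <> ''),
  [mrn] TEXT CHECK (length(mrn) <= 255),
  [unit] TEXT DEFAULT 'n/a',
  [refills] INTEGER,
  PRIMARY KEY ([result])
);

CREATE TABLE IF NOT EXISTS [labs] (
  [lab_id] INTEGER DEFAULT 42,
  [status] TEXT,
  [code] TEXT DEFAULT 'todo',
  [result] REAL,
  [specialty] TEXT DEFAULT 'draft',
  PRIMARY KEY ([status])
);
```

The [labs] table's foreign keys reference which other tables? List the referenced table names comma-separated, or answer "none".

No column in labs has a REFERENCES clause.

none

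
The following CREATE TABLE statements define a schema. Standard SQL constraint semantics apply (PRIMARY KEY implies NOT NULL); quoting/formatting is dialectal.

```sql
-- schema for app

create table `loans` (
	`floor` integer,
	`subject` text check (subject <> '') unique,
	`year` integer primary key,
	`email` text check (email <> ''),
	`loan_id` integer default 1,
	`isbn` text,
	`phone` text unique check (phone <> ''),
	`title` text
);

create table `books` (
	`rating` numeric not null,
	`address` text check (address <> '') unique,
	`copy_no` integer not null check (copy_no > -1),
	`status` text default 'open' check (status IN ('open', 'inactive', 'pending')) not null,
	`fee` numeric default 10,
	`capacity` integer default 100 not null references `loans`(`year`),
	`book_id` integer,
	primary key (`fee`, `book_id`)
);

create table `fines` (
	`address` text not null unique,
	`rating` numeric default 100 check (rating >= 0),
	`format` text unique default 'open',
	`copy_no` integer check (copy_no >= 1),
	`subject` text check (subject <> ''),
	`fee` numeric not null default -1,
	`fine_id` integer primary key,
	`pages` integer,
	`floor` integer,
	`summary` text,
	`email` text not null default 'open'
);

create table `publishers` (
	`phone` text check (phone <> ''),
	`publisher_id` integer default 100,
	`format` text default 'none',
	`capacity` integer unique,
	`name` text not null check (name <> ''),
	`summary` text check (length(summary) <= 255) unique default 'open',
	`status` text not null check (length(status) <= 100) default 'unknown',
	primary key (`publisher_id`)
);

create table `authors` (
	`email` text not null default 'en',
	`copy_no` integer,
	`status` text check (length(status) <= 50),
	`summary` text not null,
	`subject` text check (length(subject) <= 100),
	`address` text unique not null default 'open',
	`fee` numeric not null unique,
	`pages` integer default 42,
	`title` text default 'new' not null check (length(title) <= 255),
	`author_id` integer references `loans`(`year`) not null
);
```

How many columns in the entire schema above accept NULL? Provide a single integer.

23

loans: 7 nullable (floor, subject, email, loan_id, isbn, phone, title — PK (year) and explicit NOT NULL columns excluded).
books: 1 nullable (address — PK (fee, book_id) and explicit NOT NULL columns excluded).
fines: 7 nullable (rating, format, copy_no, subject, pages, floor, summary — PK (fine_id) and explicit NOT NULL columns excluded).
publishers: 4 nullable (phone, format, capacity, summary — PK (publisher_id) and explicit NOT NULL columns excluded).
authors: 4 nullable (copy_no, status, subject, pages — PK none and explicit NOT NULL columns excluded).
Total: 7 + 1 + 7 + 4 + 4 = 23.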